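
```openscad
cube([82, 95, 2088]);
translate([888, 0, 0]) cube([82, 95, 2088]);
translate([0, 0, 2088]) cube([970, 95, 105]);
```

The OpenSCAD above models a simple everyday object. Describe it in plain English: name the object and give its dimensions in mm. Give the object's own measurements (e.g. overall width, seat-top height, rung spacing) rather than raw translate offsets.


A door frame. The clear opening is 806 mm wide and 2088 mm high. Two 82 mm wide jambs, 95 mm deep, stand either side of the opening from the floor to the top of the opening. A 105 mm thick head sits across the top of both jambs, spanning the full outside width of the frame.


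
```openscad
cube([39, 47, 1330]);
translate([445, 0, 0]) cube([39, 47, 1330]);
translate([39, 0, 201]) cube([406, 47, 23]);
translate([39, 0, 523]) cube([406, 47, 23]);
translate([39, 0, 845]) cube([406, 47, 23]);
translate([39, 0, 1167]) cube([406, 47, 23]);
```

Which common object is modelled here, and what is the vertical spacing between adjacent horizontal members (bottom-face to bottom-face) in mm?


A ladder. The rung spacing is 322 mm.

Two tall 39×47 posts with 4 short bars between them — a ladder. Adjacent rungs sit at z = 201 and z = 523, so the spacing is 523 − 201 = 322 mm.


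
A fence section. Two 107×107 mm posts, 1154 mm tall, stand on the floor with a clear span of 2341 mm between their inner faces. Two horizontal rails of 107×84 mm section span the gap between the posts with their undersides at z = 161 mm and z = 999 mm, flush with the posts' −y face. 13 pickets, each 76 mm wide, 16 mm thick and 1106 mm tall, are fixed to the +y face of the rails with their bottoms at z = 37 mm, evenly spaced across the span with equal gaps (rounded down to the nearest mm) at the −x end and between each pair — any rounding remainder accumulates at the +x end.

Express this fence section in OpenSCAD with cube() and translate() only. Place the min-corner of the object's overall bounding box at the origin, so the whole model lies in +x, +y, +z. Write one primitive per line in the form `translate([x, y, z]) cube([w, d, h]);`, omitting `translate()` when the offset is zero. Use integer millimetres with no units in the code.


cube([107, 107, 1154]);
translate([2448, 0, 0]) cube([107, 107, 1154]);
translate([107, 0, 161]) cube([2341, 107, 84]);
translate([107, 0, 999]) cube([2341, 107, 84]);
translate([203, 107, 37]) cube([76, 16, 1106]);
translate([375, 107, 37]) cube([76, 16, 1106]);
translate([547, 107, 37]) cube([76, 16, 1106]);
translate([719, 107, 37]) cube([76, 16, 1106]);
translate([891, 107, 37]) cube([76, 16, 1106]);
translate([1063, 107, 37]) cube([76, 16, 1106]);
translate([1235, 107, 37]) cube([76, 16, 1106]);
translate([1407, 107, 37]) cube([76, 16, 1106]);
translate([1579, 107, 37]) cube([76, 16, 1106]);
translate([1751, 107, 37]) cube([76, 16, 1106]);
translate([1923, 107, 37]) cube([76, 16, 1106]);
translate([2095, 107, 37]) cube([76, 16, 1106]);
translate([2267, 107, 37]) cube([76, 16, 1106]);


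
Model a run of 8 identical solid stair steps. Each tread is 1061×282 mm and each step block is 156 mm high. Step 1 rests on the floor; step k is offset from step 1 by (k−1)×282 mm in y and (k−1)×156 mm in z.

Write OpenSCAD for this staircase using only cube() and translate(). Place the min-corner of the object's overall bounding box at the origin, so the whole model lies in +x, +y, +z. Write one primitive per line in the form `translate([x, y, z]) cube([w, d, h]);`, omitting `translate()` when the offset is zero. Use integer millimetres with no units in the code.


cube([1061, 282, 156]);
translate([0, 282, 156]) cube([1061, 282, 156]);
translate([0, 564, 312]) cube([1061, 282, 156]);
translate([0, 846, 468]) cube([1061, 282, 156]);
translate([0, 1128, 624]) cube([1061, 282, 156]);
translate([0, 1410, 780]) cube([1061, 282, 156]);
translate([0, 1692, 936]) cube([1061, 282, 156]);
translate([0, 1974, 1092]) cube([1061, 282, 156]);


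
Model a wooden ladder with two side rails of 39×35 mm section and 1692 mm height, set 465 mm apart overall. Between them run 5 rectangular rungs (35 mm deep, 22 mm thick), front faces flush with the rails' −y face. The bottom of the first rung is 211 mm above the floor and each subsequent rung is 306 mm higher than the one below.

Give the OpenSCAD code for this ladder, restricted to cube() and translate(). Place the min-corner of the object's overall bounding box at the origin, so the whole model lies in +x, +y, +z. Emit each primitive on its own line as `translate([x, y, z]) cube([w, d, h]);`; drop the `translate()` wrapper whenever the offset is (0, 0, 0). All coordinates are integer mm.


// rung span = 465 - 2*39 = 387
// rung[k] z = 211 + k*306
cube([39, 35, 1692]);
translate([426, 0, 0]) cube([39, 35, 1692]);
translate([39, 0, 211]) cube([387, 35, 22]);
translate([39, 0, 517]) cube([387, 35, 22]);
translate([39, 0, 823]) cube([387, 35, 22]);
translate([39, 0, 1129]) cube([387, 35, 22]);
translate([39, 0, 1435]) cube([387, 35, 22]);


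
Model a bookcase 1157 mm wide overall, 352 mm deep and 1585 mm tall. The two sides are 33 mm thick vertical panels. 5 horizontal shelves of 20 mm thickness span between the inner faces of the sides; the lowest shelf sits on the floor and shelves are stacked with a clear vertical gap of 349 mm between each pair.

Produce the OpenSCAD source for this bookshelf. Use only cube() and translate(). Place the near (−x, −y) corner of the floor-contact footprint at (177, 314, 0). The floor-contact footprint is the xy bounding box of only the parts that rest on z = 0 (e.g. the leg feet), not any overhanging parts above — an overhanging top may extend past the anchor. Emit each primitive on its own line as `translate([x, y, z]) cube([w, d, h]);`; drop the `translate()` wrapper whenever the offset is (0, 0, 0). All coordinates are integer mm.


translate([177, 314, 0]) cube([33, 352, 1585]);
translate([1301, 314, 0]) cube([33, 352, 1585]);
translate([210, 314, 0]) cube([1091, 352, 20]);
translate([210, 314, 369]) cube([1091, 352, 20]);
translate([210, 314, 738]) cube([1091, 352, 20]);
translate([210, 314, 1107]) cube([1091, 352, 20]);
translate([210, 314, 1476]) cube([1091, 352, 20]);


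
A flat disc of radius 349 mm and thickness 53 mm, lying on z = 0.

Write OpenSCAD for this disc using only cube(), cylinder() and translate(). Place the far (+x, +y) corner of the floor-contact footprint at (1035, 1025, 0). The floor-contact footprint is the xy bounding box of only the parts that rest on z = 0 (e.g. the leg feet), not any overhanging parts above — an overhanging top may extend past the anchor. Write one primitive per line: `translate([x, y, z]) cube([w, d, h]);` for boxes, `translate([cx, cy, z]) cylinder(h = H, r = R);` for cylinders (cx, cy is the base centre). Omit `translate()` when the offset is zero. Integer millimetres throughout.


translate([686, 676, 0]) cylinder(h = 53, r = 349);


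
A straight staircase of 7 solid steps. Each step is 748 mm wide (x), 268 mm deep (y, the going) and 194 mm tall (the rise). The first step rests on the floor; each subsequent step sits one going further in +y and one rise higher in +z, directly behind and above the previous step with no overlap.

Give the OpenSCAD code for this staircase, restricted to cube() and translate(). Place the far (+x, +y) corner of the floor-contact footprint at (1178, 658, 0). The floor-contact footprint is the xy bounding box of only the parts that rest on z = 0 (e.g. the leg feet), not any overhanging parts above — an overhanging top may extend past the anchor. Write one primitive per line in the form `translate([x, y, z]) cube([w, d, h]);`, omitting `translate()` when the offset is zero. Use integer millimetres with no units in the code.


translate([430, 390, 0]) cube([748, 268, 194]);
translate([430, 658, 194]) cube([748, 268, 194]);
translate([430, 926, 388]) cube([748, 268, 194]);
translate([430, 1194, 582]) cube([748, 268, 194]);
translate([430, 1462, 776]) cube([748, 268, 194]);
translate([430, 1730, 970]) cube([748, 268, 194]);
translate([430, 1998, 1164]) cube([748, 268, 194]);


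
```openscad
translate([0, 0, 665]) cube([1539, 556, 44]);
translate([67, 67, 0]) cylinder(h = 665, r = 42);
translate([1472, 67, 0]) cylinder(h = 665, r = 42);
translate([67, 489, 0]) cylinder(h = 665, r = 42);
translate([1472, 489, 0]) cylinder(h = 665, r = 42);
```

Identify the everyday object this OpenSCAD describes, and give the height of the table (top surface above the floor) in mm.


A table. The table height is 709 mm.

A 1539×556×44 slab sits at z = 665 on four Ø84 mm round legs — a table. The top surface is at 665 + 44 = 709 mm.


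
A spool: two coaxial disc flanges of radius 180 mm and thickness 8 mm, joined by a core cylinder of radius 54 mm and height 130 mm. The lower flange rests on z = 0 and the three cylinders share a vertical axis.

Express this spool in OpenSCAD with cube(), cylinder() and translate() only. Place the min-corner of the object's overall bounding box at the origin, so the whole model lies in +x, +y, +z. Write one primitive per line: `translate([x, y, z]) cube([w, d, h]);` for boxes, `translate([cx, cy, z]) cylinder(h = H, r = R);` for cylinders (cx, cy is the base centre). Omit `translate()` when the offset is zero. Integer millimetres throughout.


translate([180, 180, 0]) cylinder(h = 8, r = 180);
translate([180, 180, 8]) cylinder(h = 130, r = 54);
translate([180, 180, 138]) cylinder(h = 8, r = 180);


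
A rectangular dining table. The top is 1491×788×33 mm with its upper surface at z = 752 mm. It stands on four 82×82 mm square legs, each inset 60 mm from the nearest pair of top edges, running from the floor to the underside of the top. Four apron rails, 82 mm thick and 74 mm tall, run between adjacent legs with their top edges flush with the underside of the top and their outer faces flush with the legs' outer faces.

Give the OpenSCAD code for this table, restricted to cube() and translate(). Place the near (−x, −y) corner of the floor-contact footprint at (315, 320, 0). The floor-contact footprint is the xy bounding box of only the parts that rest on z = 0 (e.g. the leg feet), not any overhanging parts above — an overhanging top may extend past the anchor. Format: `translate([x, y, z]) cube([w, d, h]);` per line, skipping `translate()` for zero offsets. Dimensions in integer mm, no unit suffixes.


// leg_h = 752 - 33 = 719
// apron z = 719 - 74 = 645
translate([255, 260, 719]) cube([1491, 788, 33]);
translate([315, 320, 0]) cube([82, 82, 719]);
translate([1604, 320, 0]) cube([82, 82, 719]);
translate([315, 906, 0]) cube([82, 82, 719]);
translate([1604, 906, 0]) cube([82, 82, 719]);
translate([397, 320, 645]) cube([1207, 82, 74]);
translate([397, 906, 645]) cube([1207, 82, 74]);
translate([315, 402, 645]) cube([82, 504, 74]);
translate([1604, 402, 645]) cube([82, 504, 74]);


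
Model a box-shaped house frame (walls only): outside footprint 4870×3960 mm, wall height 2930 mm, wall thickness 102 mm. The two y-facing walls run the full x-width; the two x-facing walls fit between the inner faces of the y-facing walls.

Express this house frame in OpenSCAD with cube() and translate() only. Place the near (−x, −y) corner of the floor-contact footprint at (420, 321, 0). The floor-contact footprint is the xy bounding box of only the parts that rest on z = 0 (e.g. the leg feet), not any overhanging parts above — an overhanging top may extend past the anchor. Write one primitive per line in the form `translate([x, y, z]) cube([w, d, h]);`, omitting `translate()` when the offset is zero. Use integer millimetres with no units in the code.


translate([420, 321, 0]) cube([4870, 102, 2930]);
translate([420, 4179, 0]) cube([4870, 102, 2930]);
translate([420, 423, 0]) cube([102, 3756, 2930]);
translate([5188, 423, 0]) cube([102, 3756, 2930]);


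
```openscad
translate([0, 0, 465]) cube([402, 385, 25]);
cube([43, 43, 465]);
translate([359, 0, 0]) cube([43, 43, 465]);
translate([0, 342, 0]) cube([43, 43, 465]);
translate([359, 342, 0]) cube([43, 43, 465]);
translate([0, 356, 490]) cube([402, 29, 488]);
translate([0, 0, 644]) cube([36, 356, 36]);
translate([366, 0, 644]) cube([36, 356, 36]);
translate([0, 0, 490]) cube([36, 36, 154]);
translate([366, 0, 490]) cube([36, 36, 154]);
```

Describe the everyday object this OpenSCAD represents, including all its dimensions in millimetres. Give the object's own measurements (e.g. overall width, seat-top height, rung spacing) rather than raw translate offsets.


A chair. The seat is a 402×385×25 mm slab with its top at z = 490 mm, on four 43×43 mm corner legs (flush with the seat edges, standing on z = 0). A flat backrest 29 mm thick, 488 mm tall, spans the full seat width and rises from the seat top along its +y edge, rear face flush with the rear of the seat. Two armrests of 36×36 mm section run along each side from the seat's front edge to the front of the backrest, top faces 190 mm above the seat top and outer faces flush with the seat's x-edges; a 36×36 mm post under the front of each armrest stands on the seat at the front corner.


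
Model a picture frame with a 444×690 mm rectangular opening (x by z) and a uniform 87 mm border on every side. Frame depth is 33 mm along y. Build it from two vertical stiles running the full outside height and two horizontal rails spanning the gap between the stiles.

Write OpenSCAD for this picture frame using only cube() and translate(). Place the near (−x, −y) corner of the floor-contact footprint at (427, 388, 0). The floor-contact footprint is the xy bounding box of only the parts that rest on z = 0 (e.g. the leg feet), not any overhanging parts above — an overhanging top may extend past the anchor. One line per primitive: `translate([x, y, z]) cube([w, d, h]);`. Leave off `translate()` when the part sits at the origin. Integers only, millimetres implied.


translate([427, 388, 0]) cube([87, 33, 864]);
translate([958, 388, 0]) cube([87, 33, 864]);
translate([514, 388, 0]) cube([444, 33, 87]);
translate([514, 388, 777]) cube([444, 33, 87]);


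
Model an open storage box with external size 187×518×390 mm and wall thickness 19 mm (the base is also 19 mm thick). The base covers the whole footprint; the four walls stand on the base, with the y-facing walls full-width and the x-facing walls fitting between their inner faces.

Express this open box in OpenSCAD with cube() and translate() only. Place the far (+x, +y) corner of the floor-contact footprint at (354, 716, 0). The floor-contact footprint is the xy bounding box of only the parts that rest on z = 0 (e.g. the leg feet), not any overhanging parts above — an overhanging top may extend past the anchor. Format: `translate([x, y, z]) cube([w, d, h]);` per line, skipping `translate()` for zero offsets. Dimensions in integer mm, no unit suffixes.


translate([167, 198, 0]) cube([187, 518, 19]);
translate([167, 198, 19]) cube([187, 19, 371]);
translate([167, 697, 19]) cube([187, 19, 371]);
translate([167, 217, 19]) cube([19, 480, 371]);
translate([335, 217, 19]) cube([19, 480, 371]);


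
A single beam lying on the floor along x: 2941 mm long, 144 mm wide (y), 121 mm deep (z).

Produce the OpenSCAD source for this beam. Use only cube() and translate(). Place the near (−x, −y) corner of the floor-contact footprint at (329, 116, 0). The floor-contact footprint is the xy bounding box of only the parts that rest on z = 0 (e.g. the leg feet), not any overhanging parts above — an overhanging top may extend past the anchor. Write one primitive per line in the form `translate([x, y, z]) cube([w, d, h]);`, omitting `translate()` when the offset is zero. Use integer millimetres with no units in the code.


translate([329, 116, 0]) cube([2941, 144, 121]);


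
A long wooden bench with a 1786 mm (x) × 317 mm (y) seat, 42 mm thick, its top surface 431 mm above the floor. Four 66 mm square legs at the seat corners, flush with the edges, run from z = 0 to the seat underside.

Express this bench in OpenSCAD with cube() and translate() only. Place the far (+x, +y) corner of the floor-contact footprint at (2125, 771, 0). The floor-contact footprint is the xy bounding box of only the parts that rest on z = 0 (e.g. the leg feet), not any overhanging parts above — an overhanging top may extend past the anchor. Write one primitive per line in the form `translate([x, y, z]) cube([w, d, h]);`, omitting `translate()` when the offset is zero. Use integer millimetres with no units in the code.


// leg_h = 431 − 42 = 389
translate([339, 454, 389]) cube([1786, 317, 42]);
translate([339, 454, 0]) cube([66, 66, 389]);
translate([339, 705, 0]) cube([66, 66, 389]);
translate([2059, 454, 0]) cube([66, 66, 389]);
translate([2059, 705, 0]) cube([66, 66, 389]);


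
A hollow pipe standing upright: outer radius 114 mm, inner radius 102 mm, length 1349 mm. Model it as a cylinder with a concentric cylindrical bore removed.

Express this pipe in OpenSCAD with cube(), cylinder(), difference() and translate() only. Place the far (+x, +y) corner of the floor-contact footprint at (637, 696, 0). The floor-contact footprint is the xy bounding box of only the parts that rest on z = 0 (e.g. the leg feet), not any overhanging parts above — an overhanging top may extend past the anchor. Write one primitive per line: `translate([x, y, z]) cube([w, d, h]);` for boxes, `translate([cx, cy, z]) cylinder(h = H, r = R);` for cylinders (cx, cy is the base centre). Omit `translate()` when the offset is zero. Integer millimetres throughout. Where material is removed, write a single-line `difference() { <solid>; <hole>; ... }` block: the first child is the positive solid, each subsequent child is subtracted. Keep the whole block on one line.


difference() { translate([523, 582, 0]) cylinder(h = 1349, r = 114); translate([523, 582, 0]) cylinder(h = 1349, r = 102); }


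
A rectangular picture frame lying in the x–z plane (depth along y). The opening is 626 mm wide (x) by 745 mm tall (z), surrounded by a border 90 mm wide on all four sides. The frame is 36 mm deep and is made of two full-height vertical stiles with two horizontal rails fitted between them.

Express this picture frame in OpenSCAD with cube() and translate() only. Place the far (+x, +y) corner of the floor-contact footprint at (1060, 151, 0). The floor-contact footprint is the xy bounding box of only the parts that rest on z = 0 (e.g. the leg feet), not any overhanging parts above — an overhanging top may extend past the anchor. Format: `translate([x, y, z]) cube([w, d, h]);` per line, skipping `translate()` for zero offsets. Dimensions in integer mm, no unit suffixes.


translate([254, 115, 0]) cube([90, 36, 925]);
translate([970, 115, 0]) cube([90, 36, 925]);
translate([344, 115, 0]) cube([626, 36, 90]);
translate([344, 115, 835]) cube([626, 36, 90]);


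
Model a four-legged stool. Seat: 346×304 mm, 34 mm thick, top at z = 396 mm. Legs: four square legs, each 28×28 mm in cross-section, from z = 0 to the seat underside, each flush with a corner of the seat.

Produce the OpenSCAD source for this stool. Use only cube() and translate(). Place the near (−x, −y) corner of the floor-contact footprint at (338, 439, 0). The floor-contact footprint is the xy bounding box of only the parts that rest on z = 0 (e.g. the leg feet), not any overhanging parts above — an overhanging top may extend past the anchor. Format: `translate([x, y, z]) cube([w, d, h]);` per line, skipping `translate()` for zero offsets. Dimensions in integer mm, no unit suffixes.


translate([338, 439, 362]) cube([346, 304, 34]);
translate([338, 439, 0]) cube([28, 28, 362]);
translate([656, 439, 0]) cube([28, 28, 362]);
translate([338, 715, 0]) cube([28, 28, 362]);
translate([656, 715, 0]) cube([28, 28, 362]);


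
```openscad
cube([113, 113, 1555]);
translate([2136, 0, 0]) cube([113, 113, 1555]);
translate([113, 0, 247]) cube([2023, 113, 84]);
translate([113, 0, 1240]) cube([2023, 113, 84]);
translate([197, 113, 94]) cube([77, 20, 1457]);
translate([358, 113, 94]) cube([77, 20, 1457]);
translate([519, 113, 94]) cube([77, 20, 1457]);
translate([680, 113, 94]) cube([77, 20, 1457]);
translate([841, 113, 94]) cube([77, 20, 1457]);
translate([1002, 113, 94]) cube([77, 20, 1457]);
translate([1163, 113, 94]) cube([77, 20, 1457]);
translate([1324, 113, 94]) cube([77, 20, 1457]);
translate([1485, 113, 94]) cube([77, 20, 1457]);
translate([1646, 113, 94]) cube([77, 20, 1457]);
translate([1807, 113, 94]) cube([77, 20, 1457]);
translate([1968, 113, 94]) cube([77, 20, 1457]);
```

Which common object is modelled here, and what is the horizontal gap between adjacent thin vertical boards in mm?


A fence section. The picket gap is 84 mm.

Two posts, two rails, 12 pickets — a fence section. Span 2023 mm holds 12 pickets of 77 mm with 13 equal gaps: ⌊(2023 − 12·77) / 13⌋ = 84 mm.


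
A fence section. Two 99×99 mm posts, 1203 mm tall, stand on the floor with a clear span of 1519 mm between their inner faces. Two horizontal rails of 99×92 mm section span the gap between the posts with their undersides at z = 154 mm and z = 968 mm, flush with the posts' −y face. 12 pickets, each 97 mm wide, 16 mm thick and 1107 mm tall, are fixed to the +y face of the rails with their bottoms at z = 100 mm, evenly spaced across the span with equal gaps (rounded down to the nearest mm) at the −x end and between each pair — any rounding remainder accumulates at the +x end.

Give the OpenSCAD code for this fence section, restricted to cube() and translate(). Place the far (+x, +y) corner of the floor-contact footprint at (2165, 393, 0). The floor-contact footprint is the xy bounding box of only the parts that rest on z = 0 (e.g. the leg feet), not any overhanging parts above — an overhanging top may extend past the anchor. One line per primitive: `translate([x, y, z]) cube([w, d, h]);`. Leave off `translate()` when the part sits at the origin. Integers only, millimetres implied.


translate([448, 294, 0]) cube([99, 99, 1203]);
translate([2066, 294, 0]) cube([99, 99, 1203]);
translate([547, 294, 154]) cube([1519, 99, 92]);
translate([547, 294, 968]) cube([1519, 99, 92]);
translate([574, 393, 100]) cube([97, 16, 1107]);
translate([698, 393, 100]) cube([97, 16, 1107]);
translate([822, 393, 100]) cube([97, 16, 1107]);
translate([946, 393, 100]) cube([97, 16, 1107]);
translate([1070, 393, 100]) cube([97, 16, 1107]);
translate([1194, 393, 100]) cube([97, 16, 1107]);
translate([1318, 393, 100]) cube([97, 16, 1107]);
translate([1442, 393, 100]) cube([97, 16, 1107]);
translate([1566, 393, 100]) cube([97, 16, 1107]);
translate([1690, 393, 100]) cube([97, 16, 1107]);
translate([1814, 393, 100]) cube([97, 16, 1107]);
translate([1938, 393, 100]) cube([97, 16, 1107]);


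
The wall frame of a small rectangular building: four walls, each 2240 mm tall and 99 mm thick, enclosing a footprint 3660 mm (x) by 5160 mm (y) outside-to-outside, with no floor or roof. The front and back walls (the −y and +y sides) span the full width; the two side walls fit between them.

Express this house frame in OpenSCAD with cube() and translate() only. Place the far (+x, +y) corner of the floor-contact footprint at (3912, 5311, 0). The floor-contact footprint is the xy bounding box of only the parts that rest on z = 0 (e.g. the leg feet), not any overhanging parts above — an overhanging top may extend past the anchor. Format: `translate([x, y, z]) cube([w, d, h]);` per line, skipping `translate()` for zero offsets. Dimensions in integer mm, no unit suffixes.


translate([252, 151, 0]) cube([3660, 99, 2240]);
translate([252, 5212, 0]) cube([3660, 99, 2240]);
translate([252, 250, 0]) cube([99, 4962, 2240]);
translate([3813, 250, 0]) cube([99, 4962, 2240]);


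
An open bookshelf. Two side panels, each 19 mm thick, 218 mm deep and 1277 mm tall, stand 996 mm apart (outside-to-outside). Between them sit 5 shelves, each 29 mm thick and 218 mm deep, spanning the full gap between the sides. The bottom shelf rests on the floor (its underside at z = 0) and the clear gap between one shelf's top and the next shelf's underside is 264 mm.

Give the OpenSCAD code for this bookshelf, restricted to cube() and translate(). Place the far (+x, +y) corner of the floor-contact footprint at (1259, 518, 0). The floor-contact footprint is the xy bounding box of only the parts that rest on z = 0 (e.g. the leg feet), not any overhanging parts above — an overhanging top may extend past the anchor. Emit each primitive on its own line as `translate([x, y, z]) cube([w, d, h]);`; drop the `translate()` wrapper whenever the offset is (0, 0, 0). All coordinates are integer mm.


translate([263, 300, 0]) cube([19, 218, 1277]);
translate([1240, 300, 0]) cube([19, 218, 1277]);
translate([282, 300, 0]) cube([958, 218, 29]);
translate([282, 300, 293]) cube([958, 218, 29]);
translate([282, 300, 586]) cube([958, 218, 29]);
translate([282, 300, 879]) cube([958, 218, 29]);
translate([282, 300, 1172]) cube([958, 218, 29]);


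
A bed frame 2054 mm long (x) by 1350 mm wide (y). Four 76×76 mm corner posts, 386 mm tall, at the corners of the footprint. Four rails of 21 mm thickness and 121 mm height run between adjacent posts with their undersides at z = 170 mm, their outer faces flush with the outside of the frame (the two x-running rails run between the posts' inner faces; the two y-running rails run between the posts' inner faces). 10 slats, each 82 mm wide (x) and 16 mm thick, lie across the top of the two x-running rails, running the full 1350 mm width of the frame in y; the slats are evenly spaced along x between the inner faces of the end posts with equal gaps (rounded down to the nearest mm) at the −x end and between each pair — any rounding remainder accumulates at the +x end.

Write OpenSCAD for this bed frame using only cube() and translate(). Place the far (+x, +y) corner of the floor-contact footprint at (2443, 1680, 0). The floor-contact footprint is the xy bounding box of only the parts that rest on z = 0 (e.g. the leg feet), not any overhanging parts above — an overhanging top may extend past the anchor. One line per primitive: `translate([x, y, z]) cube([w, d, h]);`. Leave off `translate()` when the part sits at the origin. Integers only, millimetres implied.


translate([389, 330, 0]) cube([76, 76, 386]);
translate([389, 1604, 0]) cube([76, 76, 386]);
translate([2367, 330, 0]) cube([76, 76, 386]);
translate([2367, 1604, 0]) cube([76, 76, 386]);
translate([465, 330, 170]) cube([1902, 21, 121]);
translate([465, 1659, 170]) cube([1902, 21, 121]);
translate([389, 406, 170]) cube([21, 1198, 121]);
translate([2422, 406, 170]) cube([21, 1198, 121]);
translate([563, 330, 291]) cube([82, 1350, 16]);
translate([743, 330, 291]) cube([82, 1350, 16]);
translate([923, 330, 291]) cube([82, 1350, 16]);
translate([1103, 330, 291]) cube([82, 1350, 16]);
translate([1283, 330, 291]) cube([82, 1350, 16]);
translate([1463, 330, 291]) cube([82, 1350, 16]);
translate([1643, 330, 291]) cube([82, 1350, 16]);
translate([1823, 330, 291]) cube([82, 1350, 16]);
translate([2003, 330, 291]) cube([82, 1350, 16]);
translate([2183, 330, 291]) cube([82, 1350, 16]);


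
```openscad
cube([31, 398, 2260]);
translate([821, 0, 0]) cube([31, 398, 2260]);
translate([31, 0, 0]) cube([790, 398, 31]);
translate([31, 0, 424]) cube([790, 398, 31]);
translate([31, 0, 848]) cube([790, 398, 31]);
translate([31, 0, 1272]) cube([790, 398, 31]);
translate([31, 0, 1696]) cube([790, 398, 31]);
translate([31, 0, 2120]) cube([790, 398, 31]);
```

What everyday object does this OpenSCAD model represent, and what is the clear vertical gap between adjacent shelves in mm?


A bookshelf. The clear shelf gap is 393 mm.

Two tall side panels with 6 horizontal boards between them — a bookshelf. The first two shelf undersides are at z = 0 and z = 424; with shelf thickness 31, the clear gap is 424 − 0 − 31 = 393 mm.


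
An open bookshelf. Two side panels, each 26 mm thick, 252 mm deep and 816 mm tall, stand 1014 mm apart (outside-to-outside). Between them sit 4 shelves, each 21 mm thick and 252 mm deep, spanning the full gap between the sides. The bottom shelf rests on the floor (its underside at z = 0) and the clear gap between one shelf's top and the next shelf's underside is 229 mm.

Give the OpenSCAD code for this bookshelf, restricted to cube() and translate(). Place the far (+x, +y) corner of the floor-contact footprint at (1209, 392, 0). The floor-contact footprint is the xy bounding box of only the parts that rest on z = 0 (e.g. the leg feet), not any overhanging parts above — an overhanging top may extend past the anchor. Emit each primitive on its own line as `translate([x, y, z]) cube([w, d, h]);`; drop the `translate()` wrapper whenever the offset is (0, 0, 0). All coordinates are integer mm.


translate([195, 140, 0]) cube([26, 252, 816]);
translate([1183, 140, 0]) cube([26, 252, 816]);
translate([221, 140, 0]) cube([962, 252, 21]);
translate([221, 140, 250]) cube([962, 252, 21]);
translate([221, 140, 500]) cube([962, 252, 21]);
translate([221, 140, 750]) cube([962, 252, 21]);


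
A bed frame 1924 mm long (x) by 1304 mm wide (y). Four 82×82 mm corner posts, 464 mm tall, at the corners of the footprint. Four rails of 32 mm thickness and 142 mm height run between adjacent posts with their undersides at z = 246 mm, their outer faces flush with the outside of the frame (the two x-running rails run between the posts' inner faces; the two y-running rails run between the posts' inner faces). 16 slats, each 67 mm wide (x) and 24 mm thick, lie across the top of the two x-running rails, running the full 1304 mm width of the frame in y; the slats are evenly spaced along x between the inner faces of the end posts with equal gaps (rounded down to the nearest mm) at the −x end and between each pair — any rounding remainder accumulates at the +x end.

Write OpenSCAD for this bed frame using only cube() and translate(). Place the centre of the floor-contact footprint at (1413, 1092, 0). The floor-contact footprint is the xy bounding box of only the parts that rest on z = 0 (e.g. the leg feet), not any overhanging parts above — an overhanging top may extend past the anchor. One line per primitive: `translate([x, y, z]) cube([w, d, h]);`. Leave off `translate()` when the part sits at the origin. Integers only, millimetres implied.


translate([451, 440, 0]) cube([82, 82, 464]);
translate([451, 1662, 0]) cube([82, 82, 464]);
translate([2293, 440, 0]) cube([82, 82, 464]);
translate([2293, 1662, 0]) cube([82, 82, 464]);
translate([533, 440, 246]) cube([1760, 32, 142]);
translate([533, 1712, 246]) cube([1760, 32, 142]);
translate([451, 522, 246]) cube([32, 1140, 142]);
translate([2343, 522, 246]) cube([32, 1140, 142]);
translate([573, 440, 388]) cube([67, 1304, 24]);
translate([680, 440, 388]) cube([67, 1304, 24]);
translate([787, 440, 388]) cube([67, 1304, 24]);
translate([894, 440, 388]) cube([67, 1304, 24]);
translate([1001, 440, 388]) cube([67, 1304, 24]);
translate([1108, 440, 388]) cube([67, 1304, 24]);
translate([1215, 440, 388]) cube([67, 1304, 24]);
translate([1322, 440, 388]) cube([67, 1304, 24]);
translate([1429, 440, 388]) cube([67, 1304, 24]);
translate([1536, 440, 388]) cube([67, 1304, 24]);
translate([1643, 440, 388]) cube([67, 1304, 24]);
translate([1750, 440, 388]) cube([67, 1304, 24]);
translate([1857, 440, 388]) cube([67, 1304, 24]);
translate([1964, 440, 388]) cube([67, 1304, 24]);
translate([2071, 440, 388]) cube([67, 1304, 24]);
translate([2178, 440, 388]) cube([67, 1304, 24]);


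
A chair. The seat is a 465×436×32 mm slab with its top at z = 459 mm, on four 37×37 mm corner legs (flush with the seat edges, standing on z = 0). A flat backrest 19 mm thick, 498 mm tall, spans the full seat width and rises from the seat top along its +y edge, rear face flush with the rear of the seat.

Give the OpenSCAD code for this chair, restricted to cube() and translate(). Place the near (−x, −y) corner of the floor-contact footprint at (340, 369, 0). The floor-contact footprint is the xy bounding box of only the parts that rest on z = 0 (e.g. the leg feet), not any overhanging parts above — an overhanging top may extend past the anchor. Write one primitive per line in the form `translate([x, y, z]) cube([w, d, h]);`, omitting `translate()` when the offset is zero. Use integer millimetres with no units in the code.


// leg_h = 459 - 32 = 427
translate([340, 369, 427]) cube([465, 436, 32]);
translate([340, 369, 0]) cube([37, 37, 427]);
translate([768, 369, 0]) cube([37, 37, 427]);
translate([340, 768, 0]) cube([37, 37, 427]);
translate([768, 768, 0]) cube([37, 37, 427]);
translate([340, 786, 459]) cube([465, 19, 498]);


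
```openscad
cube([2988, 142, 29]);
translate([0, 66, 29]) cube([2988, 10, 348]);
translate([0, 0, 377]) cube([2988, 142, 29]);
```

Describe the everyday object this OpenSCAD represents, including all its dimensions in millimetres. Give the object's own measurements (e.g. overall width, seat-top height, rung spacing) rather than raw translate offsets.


An I-beam lying along x, 2988 mm long. Overall section height 406 mm. Two flanges 142 mm wide (y) and 29 mm thick, one on the floor and one at the top; a web 10 mm thick runs between them, centred on the flange width.


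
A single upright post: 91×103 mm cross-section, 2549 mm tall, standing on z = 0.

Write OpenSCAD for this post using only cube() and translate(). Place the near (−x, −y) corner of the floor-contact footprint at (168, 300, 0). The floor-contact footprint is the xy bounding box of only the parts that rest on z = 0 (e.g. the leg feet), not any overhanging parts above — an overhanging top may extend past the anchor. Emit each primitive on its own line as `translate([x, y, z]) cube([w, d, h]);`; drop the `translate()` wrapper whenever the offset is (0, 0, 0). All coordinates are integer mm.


translate([168, 300, 0]) cube([91, 103, 2549]);


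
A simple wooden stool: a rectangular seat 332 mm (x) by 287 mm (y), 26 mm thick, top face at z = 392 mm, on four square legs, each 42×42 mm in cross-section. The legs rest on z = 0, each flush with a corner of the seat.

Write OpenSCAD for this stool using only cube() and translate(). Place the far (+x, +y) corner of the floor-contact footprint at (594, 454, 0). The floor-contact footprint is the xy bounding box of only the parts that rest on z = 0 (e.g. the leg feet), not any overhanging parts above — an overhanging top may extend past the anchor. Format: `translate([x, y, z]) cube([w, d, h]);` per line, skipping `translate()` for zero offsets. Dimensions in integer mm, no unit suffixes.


translate([262, 167, 366]) cube([332, 287, 26]);
translate([262, 167, 0]) cube([42, 42, 366]);
translate([552, 167, 0]) cube([42, 42, 366]);
translate([262, 412, 0]) cube([42, 42, 366]);
translate([552, 412, 0]) cube([42, 42, 366]);


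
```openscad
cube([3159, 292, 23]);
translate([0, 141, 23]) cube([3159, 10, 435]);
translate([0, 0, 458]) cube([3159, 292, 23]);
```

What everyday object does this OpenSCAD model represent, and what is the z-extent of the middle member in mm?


An I-beam. The web height is 435 mm.

Two wide flanges with a thin centred web — an I-beam. Overall 481 mm minus two 23 mm flanges gives a web of 481 − 2·23 = 435 mm.


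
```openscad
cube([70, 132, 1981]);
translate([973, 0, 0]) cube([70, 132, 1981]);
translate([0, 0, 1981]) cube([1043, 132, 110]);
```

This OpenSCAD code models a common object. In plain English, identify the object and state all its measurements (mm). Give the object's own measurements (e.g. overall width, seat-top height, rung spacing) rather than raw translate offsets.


A door frame. The clear opening is 903 mm wide and 1981 mm high. Two 70 mm wide jambs, 132 mm deep, stand either side of the opening from the floor to the top of the opening. A 110 mm thick head sits across the top of both jambs, spanning the full outside width of the frame.


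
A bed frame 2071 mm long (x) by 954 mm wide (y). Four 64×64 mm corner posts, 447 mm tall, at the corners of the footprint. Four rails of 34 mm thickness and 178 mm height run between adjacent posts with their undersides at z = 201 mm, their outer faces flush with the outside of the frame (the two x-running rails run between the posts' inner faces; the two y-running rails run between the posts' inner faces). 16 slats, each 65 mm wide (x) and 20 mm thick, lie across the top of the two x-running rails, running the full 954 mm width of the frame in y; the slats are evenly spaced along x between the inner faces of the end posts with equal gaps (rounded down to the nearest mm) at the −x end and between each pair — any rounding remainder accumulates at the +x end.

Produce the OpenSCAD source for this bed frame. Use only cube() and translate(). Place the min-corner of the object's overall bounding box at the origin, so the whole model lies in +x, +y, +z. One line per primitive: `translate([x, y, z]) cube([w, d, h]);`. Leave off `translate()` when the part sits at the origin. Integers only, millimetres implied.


cube([64, 64, 447]);
translate([0, 890, 0]) cube([64, 64, 447]);
translate([2007, 0, 0]) cube([64, 64, 447]);
translate([2007, 890, 0]) cube([64, 64, 447]);
translate([64, 0, 201]) cube([1943, 34, 178]);
translate([64, 920, 201]) cube([1943, 34, 178]);
translate([0, 64, 201]) cube([34, 826, 178]);
translate([2037, 64, 201]) cube([34, 826, 178]);
translate([117, 0, 379]) cube([65, 954, 20]);
translate([235, 0, 379]) cube([65, 954, 20]);
translate([353, 0, 379]) cube([65, 954, 20]);
translate([471, 0, 379]) cube([65, 954, 20]);
translate([589, 0, 379]) cube([65, 954, 20]);
translate([707, 0, 379]) cube([65, 954, 20]);
translate([825, 0, 379]) cube([65, 954, 20]);
translate([943, 0, 379]) cube([65, 954, 20]);
translate([1061, 0, 379]) cube([65, 954, 20]);
translate([1179, 0, 379]) cube([65, 954, 20]);
translate([1297, 0, 379]) cube([65, 954, 20]);
translate([1415, 0, 379]) cube([65, 954, 20]);
translate([1533, 0, 379]) cube([65, 954, 20]);
translate([1651, 0, 379]) cube([65, 954, 20]);
translate([1769, 0, 379]) cube([65, 954, 20]);
translate([1887, 0, 379]) cube([65, 954, 20]);


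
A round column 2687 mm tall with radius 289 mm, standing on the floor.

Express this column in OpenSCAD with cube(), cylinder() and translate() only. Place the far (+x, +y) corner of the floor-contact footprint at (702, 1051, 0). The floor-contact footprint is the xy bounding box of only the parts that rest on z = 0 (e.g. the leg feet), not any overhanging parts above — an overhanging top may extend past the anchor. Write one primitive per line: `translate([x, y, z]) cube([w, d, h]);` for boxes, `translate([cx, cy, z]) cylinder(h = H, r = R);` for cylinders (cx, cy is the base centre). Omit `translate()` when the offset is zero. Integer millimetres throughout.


translate([413, 762, 0]) cylinder(h = 2687, r = 289);


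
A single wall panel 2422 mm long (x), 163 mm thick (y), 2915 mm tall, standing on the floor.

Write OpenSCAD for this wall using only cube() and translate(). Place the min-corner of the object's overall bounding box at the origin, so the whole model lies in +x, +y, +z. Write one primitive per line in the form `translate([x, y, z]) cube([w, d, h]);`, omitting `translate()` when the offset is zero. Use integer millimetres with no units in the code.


cube([2422, 163, 2915]);


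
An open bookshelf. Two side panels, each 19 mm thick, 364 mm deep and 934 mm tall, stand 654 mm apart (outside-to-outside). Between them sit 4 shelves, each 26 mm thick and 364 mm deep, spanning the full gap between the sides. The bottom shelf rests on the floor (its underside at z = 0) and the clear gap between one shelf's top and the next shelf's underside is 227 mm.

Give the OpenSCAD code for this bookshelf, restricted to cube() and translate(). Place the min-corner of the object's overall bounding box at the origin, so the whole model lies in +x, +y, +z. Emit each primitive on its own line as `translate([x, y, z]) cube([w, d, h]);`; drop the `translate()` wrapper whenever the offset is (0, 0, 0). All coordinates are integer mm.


cube([19, 364, 934]);
translate([635, 0, 0]) cube([19, 364, 934]);
translate([19, 0, 0]) cube([616, 364, 26]);
translate([19, 0, 253]) cube([616, 364, 26]);
translate([19, 0, 506]) cube([616, 364, 26]);
translate([19, 0, 759]) cube([616, 364, 26]);
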